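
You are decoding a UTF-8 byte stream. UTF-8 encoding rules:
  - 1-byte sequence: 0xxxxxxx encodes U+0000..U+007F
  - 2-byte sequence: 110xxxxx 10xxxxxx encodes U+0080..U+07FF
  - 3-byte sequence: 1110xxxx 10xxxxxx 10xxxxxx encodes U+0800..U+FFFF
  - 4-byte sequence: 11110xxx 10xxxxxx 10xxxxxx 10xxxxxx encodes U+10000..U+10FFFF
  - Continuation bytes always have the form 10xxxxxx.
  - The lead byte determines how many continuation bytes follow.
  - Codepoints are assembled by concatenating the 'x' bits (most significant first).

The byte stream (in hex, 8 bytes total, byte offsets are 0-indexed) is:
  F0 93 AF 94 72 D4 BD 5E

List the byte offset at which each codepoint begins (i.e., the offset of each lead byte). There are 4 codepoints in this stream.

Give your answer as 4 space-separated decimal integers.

Byte[0]=F0: 4-byte lead, need 3 cont bytes. acc=0x0
Byte[1]=93: continuation. acc=(acc<<6)|0x13=0x13
Byte[2]=AF: continuation. acc=(acc<<6)|0x2F=0x4EF
Byte[3]=94: continuation. acc=(acc<<6)|0x14=0x13BD4
Completed: cp=U+13BD4 (starts at byte 0)
Byte[4]=72: 1-byte ASCII. cp=U+0072
Byte[5]=D4: 2-byte lead, need 1 cont bytes. acc=0x14
Byte[6]=BD: continuation. acc=(acc<<6)|0x3D=0x53D
Completed: cp=U+053D (starts at byte 5)
Byte[7]=5E: 1-byte ASCII. cp=U+005E

Answer: 0 4 5 7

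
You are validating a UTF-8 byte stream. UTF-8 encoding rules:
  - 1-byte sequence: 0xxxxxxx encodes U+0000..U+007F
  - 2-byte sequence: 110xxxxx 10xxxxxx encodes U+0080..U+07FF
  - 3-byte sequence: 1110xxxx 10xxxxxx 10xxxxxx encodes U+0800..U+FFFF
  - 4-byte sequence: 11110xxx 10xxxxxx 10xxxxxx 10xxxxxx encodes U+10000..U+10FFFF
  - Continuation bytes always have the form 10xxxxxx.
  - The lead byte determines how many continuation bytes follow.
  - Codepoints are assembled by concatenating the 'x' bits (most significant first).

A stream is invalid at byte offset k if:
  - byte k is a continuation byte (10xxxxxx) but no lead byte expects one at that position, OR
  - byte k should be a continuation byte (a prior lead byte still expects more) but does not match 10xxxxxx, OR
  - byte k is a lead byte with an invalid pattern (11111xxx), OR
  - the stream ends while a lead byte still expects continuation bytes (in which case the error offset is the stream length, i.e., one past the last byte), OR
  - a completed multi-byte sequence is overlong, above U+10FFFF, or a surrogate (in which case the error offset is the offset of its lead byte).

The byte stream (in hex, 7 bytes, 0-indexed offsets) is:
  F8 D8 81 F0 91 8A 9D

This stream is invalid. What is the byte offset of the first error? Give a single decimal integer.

Byte[0]=F8: INVALID lead byte (not 0xxx/110x/1110/11110)

Answer: 0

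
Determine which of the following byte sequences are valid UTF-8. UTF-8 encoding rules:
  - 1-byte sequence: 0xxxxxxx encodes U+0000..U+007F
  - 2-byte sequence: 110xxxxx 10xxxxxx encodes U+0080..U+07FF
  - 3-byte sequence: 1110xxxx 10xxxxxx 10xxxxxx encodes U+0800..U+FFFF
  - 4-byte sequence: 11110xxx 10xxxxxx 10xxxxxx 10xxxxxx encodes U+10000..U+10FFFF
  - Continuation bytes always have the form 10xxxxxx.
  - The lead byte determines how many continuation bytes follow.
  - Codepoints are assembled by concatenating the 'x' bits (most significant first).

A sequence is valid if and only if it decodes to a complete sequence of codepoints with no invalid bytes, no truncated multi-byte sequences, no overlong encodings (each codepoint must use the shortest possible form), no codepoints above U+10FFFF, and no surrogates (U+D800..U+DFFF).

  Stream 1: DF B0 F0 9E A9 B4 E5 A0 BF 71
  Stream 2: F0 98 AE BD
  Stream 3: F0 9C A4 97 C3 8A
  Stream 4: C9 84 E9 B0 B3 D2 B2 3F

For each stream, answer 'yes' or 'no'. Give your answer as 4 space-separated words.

Answer: yes yes yes yes

Derivation:
Stream 1: decodes cleanly. VALID
Stream 2: decodes cleanly. VALID
Stream 3: decodes cleanly. VALID
Stream 4: decodes cleanly. VALID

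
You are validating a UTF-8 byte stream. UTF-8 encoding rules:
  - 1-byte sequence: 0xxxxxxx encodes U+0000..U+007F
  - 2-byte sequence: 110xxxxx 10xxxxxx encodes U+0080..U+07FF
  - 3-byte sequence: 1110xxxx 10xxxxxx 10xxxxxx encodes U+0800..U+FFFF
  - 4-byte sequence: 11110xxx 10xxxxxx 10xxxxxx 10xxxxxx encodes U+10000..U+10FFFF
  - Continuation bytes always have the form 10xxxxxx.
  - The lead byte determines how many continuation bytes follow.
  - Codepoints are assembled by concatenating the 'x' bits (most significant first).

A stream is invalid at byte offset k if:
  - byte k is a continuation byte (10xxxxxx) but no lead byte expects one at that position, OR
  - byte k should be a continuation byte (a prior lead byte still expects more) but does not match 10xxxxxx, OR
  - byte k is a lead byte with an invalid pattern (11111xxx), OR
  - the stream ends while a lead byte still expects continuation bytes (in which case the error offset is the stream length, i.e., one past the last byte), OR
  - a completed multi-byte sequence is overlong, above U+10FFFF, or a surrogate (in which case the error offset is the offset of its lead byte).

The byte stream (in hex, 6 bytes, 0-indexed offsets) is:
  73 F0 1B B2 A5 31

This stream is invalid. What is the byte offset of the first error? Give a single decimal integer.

Byte[0]=73: 1-byte ASCII. cp=U+0073
Byte[1]=F0: 4-byte lead, need 3 cont bytes. acc=0x0
Byte[2]=1B: expected 10xxxxxx continuation. INVALID

Answer: 2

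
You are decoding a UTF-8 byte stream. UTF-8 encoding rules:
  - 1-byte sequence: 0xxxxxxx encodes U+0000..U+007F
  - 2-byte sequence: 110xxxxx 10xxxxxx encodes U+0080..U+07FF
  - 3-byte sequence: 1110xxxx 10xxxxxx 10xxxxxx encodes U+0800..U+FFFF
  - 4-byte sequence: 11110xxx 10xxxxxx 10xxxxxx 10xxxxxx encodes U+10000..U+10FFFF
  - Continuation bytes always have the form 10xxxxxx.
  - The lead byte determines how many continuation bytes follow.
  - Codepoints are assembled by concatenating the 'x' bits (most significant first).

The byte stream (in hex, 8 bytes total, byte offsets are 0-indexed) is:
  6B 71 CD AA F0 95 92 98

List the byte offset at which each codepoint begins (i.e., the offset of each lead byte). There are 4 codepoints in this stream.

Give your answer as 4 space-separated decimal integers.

Byte[0]=6B: 1-byte ASCII. cp=U+006B
Byte[1]=71: 1-byte ASCII. cp=U+0071
Byte[2]=CD: 2-byte lead, need 1 cont bytes. acc=0xD
Byte[3]=AA: continuation. acc=(acc<<6)|0x2A=0x36A
Completed: cp=U+036A (starts at byte 2)
Byte[4]=F0: 4-byte lead, need 3 cont bytes. acc=0x0
Byte[5]=95: continuation. acc=(acc<<6)|0x15=0x15
Byte[6]=92: continuation. acc=(acc<<6)|0x12=0x552
Byte[7]=98: continuation. acc=(acc<<6)|0x18=0x15498
Completed: cp=U+15498 (starts at byte 4)

Answer: 0 1 2 4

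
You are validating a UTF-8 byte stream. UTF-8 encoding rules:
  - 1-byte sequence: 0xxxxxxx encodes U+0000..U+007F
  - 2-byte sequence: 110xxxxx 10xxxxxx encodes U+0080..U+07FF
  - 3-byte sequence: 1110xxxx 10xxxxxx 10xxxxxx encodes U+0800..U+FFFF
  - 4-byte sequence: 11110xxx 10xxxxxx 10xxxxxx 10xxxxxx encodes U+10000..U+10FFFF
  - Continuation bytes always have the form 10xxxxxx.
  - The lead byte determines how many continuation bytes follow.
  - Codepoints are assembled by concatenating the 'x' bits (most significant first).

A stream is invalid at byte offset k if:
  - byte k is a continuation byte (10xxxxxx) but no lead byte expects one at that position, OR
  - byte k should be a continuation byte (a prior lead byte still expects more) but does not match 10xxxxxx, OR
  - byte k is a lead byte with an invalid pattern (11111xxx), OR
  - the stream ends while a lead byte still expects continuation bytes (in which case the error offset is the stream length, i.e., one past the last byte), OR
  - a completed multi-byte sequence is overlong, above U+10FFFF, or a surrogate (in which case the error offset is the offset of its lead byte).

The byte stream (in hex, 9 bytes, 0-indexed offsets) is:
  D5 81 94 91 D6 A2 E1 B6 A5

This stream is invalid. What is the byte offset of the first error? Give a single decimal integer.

Byte[0]=D5: 2-byte lead, need 1 cont bytes. acc=0x15
Byte[1]=81: continuation. acc=(acc<<6)|0x01=0x541
Completed: cp=U+0541 (starts at byte 0)
Byte[2]=94: INVALID lead byte (not 0xxx/110x/1110/11110)

Answer: 2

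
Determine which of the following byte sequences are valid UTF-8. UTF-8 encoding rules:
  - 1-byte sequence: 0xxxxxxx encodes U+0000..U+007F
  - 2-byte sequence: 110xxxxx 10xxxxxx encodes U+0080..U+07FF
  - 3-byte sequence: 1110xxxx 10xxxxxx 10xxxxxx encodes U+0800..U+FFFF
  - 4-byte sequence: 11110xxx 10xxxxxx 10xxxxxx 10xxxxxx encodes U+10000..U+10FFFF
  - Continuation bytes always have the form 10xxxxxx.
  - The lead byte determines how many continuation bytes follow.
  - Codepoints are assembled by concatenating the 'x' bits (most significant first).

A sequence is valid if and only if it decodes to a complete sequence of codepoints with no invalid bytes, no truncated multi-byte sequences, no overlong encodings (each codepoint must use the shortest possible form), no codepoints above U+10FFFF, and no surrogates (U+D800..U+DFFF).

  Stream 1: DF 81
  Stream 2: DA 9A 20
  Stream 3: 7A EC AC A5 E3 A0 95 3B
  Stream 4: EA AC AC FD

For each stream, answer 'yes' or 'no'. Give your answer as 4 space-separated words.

Answer: yes yes yes no

Derivation:
Stream 1: decodes cleanly. VALID
Stream 2: decodes cleanly. VALID
Stream 3: decodes cleanly. VALID
Stream 4: error at byte offset 3. INVALID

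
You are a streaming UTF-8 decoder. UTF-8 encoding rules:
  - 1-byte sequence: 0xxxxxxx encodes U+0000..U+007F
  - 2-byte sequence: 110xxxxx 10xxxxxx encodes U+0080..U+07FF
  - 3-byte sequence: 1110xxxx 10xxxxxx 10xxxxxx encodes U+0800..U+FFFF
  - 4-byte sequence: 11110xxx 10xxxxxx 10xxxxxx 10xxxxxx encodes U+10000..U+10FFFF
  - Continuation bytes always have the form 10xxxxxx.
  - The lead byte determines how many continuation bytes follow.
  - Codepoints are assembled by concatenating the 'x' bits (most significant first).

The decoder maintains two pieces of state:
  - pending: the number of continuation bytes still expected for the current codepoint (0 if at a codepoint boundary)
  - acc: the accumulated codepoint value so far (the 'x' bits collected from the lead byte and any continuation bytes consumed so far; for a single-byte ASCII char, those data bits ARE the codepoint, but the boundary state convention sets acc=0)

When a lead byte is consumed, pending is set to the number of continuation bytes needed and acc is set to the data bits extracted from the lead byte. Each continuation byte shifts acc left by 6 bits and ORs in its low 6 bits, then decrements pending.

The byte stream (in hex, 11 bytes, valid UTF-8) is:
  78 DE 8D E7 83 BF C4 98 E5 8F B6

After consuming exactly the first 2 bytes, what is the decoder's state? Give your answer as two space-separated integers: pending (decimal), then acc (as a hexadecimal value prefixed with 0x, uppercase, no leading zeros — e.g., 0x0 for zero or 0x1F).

Byte[0]=78: 1-byte. pending=0, acc=0x0
Byte[1]=DE: 2-byte lead. pending=1, acc=0x1E

Answer: 1 0x1E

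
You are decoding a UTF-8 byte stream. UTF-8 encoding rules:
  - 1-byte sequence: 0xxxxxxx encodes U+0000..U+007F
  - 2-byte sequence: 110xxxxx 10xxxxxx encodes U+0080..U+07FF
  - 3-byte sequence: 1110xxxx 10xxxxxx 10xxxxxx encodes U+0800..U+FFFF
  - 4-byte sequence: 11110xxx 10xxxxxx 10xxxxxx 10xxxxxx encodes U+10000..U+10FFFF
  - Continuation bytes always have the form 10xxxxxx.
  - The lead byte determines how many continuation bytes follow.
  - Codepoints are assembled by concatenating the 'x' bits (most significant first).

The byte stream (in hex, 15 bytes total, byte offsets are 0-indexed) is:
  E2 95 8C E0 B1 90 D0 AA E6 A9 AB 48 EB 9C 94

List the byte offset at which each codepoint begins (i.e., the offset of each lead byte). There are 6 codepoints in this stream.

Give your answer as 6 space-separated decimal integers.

Answer: 0 3 6 8 11 12

Derivation:
Byte[0]=E2: 3-byte lead, need 2 cont bytes. acc=0x2
Byte[1]=95: continuation. acc=(acc<<6)|0x15=0x95
Byte[2]=8C: continuation. acc=(acc<<6)|0x0C=0x254C
Completed: cp=U+254C (starts at byte 0)
Byte[3]=E0: 3-byte lead, need 2 cont bytes. acc=0x0
Byte[4]=B1: continuation. acc=(acc<<6)|0x31=0x31
Byte[5]=90: continuation. acc=(acc<<6)|0x10=0xC50
Completed: cp=U+0C50 (starts at byte 3)
Byte[6]=D0: 2-byte lead, need 1 cont bytes. acc=0x10
Byte[7]=AA: continuation. acc=(acc<<6)|0x2A=0x42A
Completed: cp=U+042A (starts at byte 6)
Byte[8]=E6: 3-byte lead, need 2 cont bytes. acc=0x6
Byte[9]=A9: continuation. acc=(acc<<6)|0x29=0x1A9
Byte[10]=AB: continuation. acc=(acc<<6)|0x2B=0x6A6B
Completed: cp=U+6A6B (starts at byte 8)
Byte[11]=48: 1-byte ASCII. cp=U+0048
Byte[12]=EB: 3-byte lead, need 2 cont bytes. acc=0xB
Byte[13]=9C: continuation. acc=(acc<<6)|0x1C=0x2DC
Byte[14]=94: continuation. acc=(acc<<6)|0x14=0xB714
Completed: cp=U+B714 (starts at byte 12)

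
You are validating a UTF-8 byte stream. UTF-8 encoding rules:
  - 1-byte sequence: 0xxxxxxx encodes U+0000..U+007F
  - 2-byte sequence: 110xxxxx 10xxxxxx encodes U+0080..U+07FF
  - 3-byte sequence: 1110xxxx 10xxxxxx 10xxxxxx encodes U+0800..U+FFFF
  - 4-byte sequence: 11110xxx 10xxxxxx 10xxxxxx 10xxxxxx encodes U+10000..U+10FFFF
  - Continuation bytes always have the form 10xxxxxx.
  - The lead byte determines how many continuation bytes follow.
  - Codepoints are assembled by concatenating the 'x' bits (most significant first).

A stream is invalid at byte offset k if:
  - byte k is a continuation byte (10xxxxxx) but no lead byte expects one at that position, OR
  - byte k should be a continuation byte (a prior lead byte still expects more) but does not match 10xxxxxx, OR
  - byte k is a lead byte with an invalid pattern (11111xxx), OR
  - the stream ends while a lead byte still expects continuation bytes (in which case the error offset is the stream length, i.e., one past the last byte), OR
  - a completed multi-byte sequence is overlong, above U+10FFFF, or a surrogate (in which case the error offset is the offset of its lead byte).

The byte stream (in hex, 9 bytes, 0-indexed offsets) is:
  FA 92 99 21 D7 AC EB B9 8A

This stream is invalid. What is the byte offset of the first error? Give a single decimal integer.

Answer: 0

Derivation:
Byte[0]=FA: INVALID lead byte (not 0xxx/110x/1110/11110)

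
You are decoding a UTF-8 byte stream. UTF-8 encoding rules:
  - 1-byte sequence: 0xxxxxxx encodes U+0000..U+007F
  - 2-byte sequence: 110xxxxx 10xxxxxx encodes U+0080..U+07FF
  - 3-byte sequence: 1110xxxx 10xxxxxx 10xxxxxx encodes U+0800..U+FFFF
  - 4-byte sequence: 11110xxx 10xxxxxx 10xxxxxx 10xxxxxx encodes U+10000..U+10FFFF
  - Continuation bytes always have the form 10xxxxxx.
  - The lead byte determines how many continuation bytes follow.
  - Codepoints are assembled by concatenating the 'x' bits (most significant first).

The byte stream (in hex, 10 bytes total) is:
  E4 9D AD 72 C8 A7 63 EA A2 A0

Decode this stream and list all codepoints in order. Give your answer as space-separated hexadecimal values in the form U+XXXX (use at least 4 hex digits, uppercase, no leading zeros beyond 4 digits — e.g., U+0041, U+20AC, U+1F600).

Byte[0]=E4: 3-byte lead, need 2 cont bytes. acc=0x4
Byte[1]=9D: continuation. acc=(acc<<6)|0x1D=0x11D
Byte[2]=AD: continuation. acc=(acc<<6)|0x2D=0x476D
Completed: cp=U+476D (starts at byte 0)
Byte[3]=72: 1-byte ASCII. cp=U+0072
Byte[4]=C8: 2-byte lead, need 1 cont bytes. acc=0x8
Byte[5]=A7: continuation. acc=(acc<<6)|0x27=0x227
Completed: cp=U+0227 (starts at byte 4)
Byte[6]=63: 1-byte ASCII. cp=U+0063
Byte[7]=EA: 3-byte lead, need 2 cont bytes. acc=0xA
Byte[8]=A2: continuation. acc=(acc<<6)|0x22=0x2A2
Byte[9]=A0: continuation. acc=(acc<<6)|0x20=0xA8A0
Completed: cp=U+A8A0 (starts at byte 7)

Answer: U+476D U+0072 U+0227 U+0063 U+A8A0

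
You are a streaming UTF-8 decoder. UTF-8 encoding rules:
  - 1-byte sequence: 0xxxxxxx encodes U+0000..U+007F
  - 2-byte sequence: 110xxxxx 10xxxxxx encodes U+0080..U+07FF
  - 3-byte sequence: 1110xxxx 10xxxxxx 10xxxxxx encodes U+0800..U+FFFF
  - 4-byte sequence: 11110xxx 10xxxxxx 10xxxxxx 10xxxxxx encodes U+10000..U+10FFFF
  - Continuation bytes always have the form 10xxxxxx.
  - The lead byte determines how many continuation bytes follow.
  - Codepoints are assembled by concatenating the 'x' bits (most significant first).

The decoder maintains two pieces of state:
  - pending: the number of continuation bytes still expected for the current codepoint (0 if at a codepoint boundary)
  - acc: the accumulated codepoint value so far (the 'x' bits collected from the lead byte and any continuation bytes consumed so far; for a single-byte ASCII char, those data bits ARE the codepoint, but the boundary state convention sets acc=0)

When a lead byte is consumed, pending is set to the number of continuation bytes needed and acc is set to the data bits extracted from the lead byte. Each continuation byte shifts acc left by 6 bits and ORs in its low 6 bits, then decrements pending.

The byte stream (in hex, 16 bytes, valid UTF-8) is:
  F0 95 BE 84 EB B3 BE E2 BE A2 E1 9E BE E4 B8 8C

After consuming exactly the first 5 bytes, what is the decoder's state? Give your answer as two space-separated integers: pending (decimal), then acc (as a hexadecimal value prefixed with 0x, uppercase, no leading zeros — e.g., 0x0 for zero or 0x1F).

Byte[0]=F0: 4-byte lead. pending=3, acc=0x0
Byte[1]=95: continuation. acc=(acc<<6)|0x15=0x15, pending=2
Byte[2]=BE: continuation. acc=(acc<<6)|0x3E=0x57E, pending=1
Byte[3]=84: continuation. acc=(acc<<6)|0x04=0x15F84, pending=0
Byte[4]=EB: 3-byte lead. pending=2, acc=0xB

Answer: 2 0xB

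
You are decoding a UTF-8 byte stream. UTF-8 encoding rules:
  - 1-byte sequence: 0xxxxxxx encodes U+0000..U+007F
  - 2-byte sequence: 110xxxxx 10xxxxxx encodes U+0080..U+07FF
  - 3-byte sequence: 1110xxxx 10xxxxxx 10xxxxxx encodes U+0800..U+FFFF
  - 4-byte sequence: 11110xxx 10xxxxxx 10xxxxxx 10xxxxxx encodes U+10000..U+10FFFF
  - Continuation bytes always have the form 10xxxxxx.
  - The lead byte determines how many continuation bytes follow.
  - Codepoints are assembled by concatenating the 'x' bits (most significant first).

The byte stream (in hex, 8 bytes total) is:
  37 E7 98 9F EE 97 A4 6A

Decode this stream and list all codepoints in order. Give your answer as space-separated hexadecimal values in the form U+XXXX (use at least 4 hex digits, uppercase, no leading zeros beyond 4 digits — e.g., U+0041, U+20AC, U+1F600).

Byte[0]=37: 1-byte ASCII. cp=U+0037
Byte[1]=E7: 3-byte lead, need 2 cont bytes. acc=0x7
Byte[2]=98: continuation. acc=(acc<<6)|0x18=0x1D8
Byte[3]=9F: continuation. acc=(acc<<6)|0x1F=0x761F
Completed: cp=U+761F (starts at byte 1)
Byte[4]=EE: 3-byte lead, need 2 cont bytes. acc=0xE
Byte[5]=97: continuation. acc=(acc<<6)|0x17=0x397
Byte[6]=A4: continuation. acc=(acc<<6)|0x24=0xE5E4
Completed: cp=U+E5E4 (starts at byte 4)
Byte[7]=6A: 1-byte ASCII. cp=U+006A

Answer: U+0037 U+761F U+E5E4 U+006A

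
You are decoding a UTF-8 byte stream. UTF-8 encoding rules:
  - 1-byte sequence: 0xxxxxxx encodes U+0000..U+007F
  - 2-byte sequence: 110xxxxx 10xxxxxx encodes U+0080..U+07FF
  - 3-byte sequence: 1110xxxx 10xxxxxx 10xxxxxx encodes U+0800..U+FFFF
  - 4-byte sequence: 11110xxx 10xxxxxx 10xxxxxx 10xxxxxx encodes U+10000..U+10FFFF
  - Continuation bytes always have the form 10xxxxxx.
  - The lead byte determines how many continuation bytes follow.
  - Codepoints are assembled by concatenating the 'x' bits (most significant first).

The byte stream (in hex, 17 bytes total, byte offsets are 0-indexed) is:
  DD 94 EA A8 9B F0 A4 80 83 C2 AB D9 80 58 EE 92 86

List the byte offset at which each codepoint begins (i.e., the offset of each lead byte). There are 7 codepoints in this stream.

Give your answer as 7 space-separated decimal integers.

Answer: 0 2 5 9 11 13 14

Derivation:
Byte[0]=DD: 2-byte lead, need 1 cont bytes. acc=0x1D
Byte[1]=94: continuation. acc=(acc<<6)|0x14=0x754
Completed: cp=U+0754 (starts at byte 0)
Byte[2]=EA: 3-byte lead, need 2 cont bytes. acc=0xA
Byte[3]=A8: continuation. acc=(acc<<6)|0x28=0x2A8
Byte[4]=9B: continuation. acc=(acc<<6)|0x1B=0xAA1B
Completed: cp=U+AA1B (starts at byte 2)
Byte[5]=F0: 4-byte lead, need 3 cont bytes. acc=0x0
Byte[6]=A4: continuation. acc=(acc<<6)|0x24=0x24
Byte[7]=80: continuation. acc=(acc<<6)|0x00=0x900
Byte[8]=83: continuation. acc=(acc<<6)|0x03=0x24003
Completed: cp=U+24003 (starts at byte 5)
Byte[9]=C2: 2-byte lead, need 1 cont bytes. acc=0x2
Byte[10]=AB: continuation. acc=(acc<<6)|0x2B=0xAB
Completed: cp=U+00AB (starts at byte 9)
Byte[11]=D9: 2-byte lead, need 1 cont bytes. acc=0x19
Byte[12]=80: continuation. acc=(acc<<6)|0x00=0x640
Completed: cp=U+0640 (starts at byte 11)
Byte[13]=58: 1-byte ASCII. cp=U+0058
Byte[14]=EE: 3-byte lead, need 2 cont bytes. acc=0xE
Byte[15]=92: continuation. acc=(acc<<6)|0x12=0x392
Byte[16]=86: continuation. acc=(acc<<6)|0x06=0xE486
Completed: cp=U+E486 (starts at byte 14)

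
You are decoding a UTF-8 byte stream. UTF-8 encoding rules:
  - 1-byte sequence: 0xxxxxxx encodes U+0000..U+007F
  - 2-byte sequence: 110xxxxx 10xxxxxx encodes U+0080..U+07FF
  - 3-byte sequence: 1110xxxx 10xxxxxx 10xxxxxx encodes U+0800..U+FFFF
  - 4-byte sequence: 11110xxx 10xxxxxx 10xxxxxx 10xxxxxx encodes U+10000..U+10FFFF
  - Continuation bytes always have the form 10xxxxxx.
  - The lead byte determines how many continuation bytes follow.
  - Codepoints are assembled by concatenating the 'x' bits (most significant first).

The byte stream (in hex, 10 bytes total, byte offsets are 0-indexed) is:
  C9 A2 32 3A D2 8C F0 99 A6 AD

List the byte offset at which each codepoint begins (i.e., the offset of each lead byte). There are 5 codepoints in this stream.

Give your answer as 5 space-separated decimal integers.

Byte[0]=C9: 2-byte lead, need 1 cont bytes. acc=0x9
Byte[1]=A2: continuation. acc=(acc<<6)|0x22=0x262
Completed: cp=U+0262 (starts at byte 0)
Byte[2]=32: 1-byte ASCII. cp=U+0032
Byte[3]=3A: 1-byte ASCII. cp=U+003A
Byte[4]=D2: 2-byte lead, need 1 cont bytes. acc=0x12
Byte[5]=8C: continuation. acc=(acc<<6)|0x0C=0x48C
Completed: cp=U+048C (starts at byte 4)
Byte[6]=F0: 4-byte lead, need 3 cont bytes. acc=0x0
Byte[7]=99: continuation. acc=(acc<<6)|0x19=0x19
Byte[8]=A6: continuation. acc=(acc<<6)|0x26=0x666
Byte[9]=AD: continuation. acc=(acc<<6)|0x2D=0x199AD
Completed: cp=U+199AD (starts at byte 6)

Answer: 0 2 3 4 6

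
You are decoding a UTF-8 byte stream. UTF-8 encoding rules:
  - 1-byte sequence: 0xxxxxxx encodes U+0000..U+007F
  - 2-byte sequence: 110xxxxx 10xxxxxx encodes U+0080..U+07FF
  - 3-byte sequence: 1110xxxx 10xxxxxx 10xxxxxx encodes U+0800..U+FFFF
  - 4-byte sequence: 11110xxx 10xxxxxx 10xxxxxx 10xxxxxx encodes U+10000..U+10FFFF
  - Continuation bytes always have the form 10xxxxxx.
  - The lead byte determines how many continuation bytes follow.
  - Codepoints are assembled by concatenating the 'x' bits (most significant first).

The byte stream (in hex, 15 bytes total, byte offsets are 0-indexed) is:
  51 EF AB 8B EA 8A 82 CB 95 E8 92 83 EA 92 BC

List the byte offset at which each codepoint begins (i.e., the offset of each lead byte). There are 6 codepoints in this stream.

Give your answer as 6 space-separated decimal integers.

Answer: 0 1 4 7 9 12

Derivation:
Byte[0]=51: 1-byte ASCII. cp=U+0051
Byte[1]=EF: 3-byte lead, need 2 cont bytes. acc=0xF
Byte[2]=AB: continuation. acc=(acc<<6)|0x2B=0x3EB
Byte[3]=8B: continuation. acc=(acc<<6)|0x0B=0xFACB
Completed: cp=U+FACB (starts at byte 1)
Byte[4]=EA: 3-byte lead, need 2 cont bytes. acc=0xA
Byte[5]=8A: continuation. acc=(acc<<6)|0x0A=0x28A
Byte[6]=82: continuation. acc=(acc<<6)|0x02=0xA282
Completed: cp=U+A282 (starts at byte 4)
Byte[7]=CB: 2-byte lead, need 1 cont bytes. acc=0xB
Byte[8]=95: continuation. acc=(acc<<6)|0x15=0x2D5
Completed: cp=U+02D5 (starts at byte 7)
Byte[9]=E8: 3-byte lead, need 2 cont bytes. acc=0x8
Byte[10]=92: continuation. acc=(acc<<6)|0x12=0x212
Byte[11]=83: continuation. acc=(acc<<6)|0x03=0x8483
Completed: cp=U+8483 (starts at byte 9)
Byte[12]=EA: 3-byte lead, need 2 cont bytes. acc=0xA
Byte[13]=92: continuation. acc=(acc<<6)|0x12=0x292
Byte[14]=BC: continuation. acc=(acc<<6)|0x3C=0xA4BC
Completed: cp=U+A4BC (starts at byte 12)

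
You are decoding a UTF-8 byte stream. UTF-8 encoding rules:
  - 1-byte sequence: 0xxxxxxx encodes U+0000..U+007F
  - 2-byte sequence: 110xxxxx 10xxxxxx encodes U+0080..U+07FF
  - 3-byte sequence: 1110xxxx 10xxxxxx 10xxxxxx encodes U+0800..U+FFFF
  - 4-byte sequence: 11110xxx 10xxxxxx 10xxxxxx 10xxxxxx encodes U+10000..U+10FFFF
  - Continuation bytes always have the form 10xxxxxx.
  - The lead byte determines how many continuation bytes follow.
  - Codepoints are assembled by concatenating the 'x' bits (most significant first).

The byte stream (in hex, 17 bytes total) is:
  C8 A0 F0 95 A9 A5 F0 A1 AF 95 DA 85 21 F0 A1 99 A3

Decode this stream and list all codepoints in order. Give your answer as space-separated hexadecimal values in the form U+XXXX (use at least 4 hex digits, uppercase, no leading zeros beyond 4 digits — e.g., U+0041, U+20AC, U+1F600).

Answer: U+0220 U+15A65 U+21BD5 U+0685 U+0021 U+21663

Derivation:
Byte[0]=C8: 2-byte lead, need 1 cont bytes. acc=0x8
Byte[1]=A0: continuation. acc=(acc<<6)|0x20=0x220
Completed: cp=U+0220 (starts at byte 0)
Byte[2]=F0: 4-byte lead, need 3 cont bytes. acc=0x0
Byte[3]=95: continuation. acc=(acc<<6)|0x15=0x15
Byte[4]=A9: continuation. acc=(acc<<6)|0x29=0x569
Byte[5]=A5: continuation. acc=(acc<<6)|0x25=0x15A65
Completed: cp=U+15A65 (starts at byte 2)
Byte[6]=F0: 4-byte lead, need 3 cont bytes. acc=0x0
Byte[7]=A1: continuation. acc=(acc<<6)|0x21=0x21
Byte[8]=AF: continuation. acc=(acc<<6)|0x2F=0x86F
Byte[9]=95: continuation. acc=(acc<<6)|0x15=0x21BD5
Completed: cp=U+21BD5 (starts at byte 6)
Byte[10]=DA: 2-byte lead, need 1 cont bytes. acc=0x1A
Byte[11]=85: continuation. acc=(acc<<6)|0x05=0x685
Completed: cp=U+0685 (starts at byte 10)
Byte[12]=21: 1-byte ASCII. cp=U+0021
Byte[13]=F0: 4-byte lead, need 3 cont bytes. acc=0x0
Byte[14]=A1: continuation. acc=(acc<<6)|0x21=0x21
Byte[15]=99: continuation. acc=(acc<<6)|0x19=0x859
Byte[16]=A3: continuation. acc=(acc<<6)|0x23=0x21663
Completed: cp=U+21663 (starts at byte 13)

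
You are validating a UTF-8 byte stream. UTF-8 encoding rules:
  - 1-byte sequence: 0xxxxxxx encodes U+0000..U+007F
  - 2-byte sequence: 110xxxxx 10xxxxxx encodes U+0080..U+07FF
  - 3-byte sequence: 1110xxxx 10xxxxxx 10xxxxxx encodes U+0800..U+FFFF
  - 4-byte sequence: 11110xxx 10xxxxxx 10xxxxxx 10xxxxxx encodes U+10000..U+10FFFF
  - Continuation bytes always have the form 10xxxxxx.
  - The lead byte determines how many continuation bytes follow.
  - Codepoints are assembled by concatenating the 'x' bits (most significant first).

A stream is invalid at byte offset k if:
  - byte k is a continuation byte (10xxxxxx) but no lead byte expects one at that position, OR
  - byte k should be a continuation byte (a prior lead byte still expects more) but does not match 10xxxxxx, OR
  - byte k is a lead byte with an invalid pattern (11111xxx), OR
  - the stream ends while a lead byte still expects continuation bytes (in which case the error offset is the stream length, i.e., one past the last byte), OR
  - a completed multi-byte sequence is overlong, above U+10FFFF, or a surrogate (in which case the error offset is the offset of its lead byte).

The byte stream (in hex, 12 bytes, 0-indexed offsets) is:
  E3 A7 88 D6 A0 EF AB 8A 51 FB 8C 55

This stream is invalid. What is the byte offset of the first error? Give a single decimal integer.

Answer: 9

Derivation:
Byte[0]=E3: 3-byte lead, need 2 cont bytes. acc=0x3
Byte[1]=A7: continuation. acc=(acc<<6)|0x27=0xE7
Byte[2]=88: continuation. acc=(acc<<6)|0x08=0x39C8
Completed: cp=U+39C8 (starts at byte 0)
Byte[3]=D6: 2-byte lead, need 1 cont bytes. acc=0x16
Byte[4]=A0: continuation. acc=(acc<<6)|0x20=0x5A0
Completed: cp=U+05A0 (starts at byte 3)
Byte[5]=EF: 3-byte lead, need 2 cont bytes. acc=0xF
Byte[6]=AB: continuation. acc=(acc<<6)|0x2B=0x3EB
Byte[7]=8A: continuation. acc=(acc<<6)|0x0A=0xFACA
Completed: cp=U+FACA (starts at byte 5)
Byte[8]=51: 1-byte ASCII. cp=U+0051
Byte[9]=FB: INVALID lead byte (not 0xxx/110x/1110/11110)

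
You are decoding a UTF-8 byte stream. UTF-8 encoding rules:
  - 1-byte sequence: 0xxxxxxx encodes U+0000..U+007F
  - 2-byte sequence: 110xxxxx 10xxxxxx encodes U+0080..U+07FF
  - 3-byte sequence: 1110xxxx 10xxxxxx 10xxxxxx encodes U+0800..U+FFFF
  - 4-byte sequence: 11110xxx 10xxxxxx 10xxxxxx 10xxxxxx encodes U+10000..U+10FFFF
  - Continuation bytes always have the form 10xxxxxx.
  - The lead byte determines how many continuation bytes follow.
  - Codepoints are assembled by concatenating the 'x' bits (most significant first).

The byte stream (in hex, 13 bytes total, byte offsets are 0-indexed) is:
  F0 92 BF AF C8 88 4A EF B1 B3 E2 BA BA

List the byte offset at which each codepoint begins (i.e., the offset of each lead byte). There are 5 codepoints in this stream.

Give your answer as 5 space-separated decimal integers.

Answer: 0 4 6 7 10

Derivation:
Byte[0]=F0: 4-byte lead, need 3 cont bytes. acc=0x0
Byte[1]=92: continuation. acc=(acc<<6)|0x12=0x12
Byte[2]=BF: continuation. acc=(acc<<6)|0x3F=0x4BF
Byte[3]=AF: continuation. acc=(acc<<6)|0x2F=0x12FEF
Completed: cp=U+12FEF (starts at byte 0)
Byte[4]=C8: 2-byte lead, need 1 cont bytes. acc=0x8
Byte[5]=88: continuation. acc=(acc<<6)|0x08=0x208
Completed: cp=U+0208 (starts at byte 4)
Byte[6]=4A: 1-byte ASCII. cp=U+004A
Byte[7]=EF: 3-byte lead, need 2 cont bytes. acc=0xF
Byte[8]=B1: continuation. acc=(acc<<6)|0x31=0x3F1
Byte[9]=B3: continuation. acc=(acc<<6)|0x33=0xFC73
Completed: cp=U+FC73 (starts at byte 7)
Byte[10]=E2: 3-byte lead, need 2 cont bytes. acc=0x2
Byte[11]=BA: continuation. acc=(acc<<6)|0x3A=0xBA
Byte[12]=BA: continuation. acc=(acc<<6)|0x3A=0x2EBA
Completed: cp=U+2EBA (starts at byte 10)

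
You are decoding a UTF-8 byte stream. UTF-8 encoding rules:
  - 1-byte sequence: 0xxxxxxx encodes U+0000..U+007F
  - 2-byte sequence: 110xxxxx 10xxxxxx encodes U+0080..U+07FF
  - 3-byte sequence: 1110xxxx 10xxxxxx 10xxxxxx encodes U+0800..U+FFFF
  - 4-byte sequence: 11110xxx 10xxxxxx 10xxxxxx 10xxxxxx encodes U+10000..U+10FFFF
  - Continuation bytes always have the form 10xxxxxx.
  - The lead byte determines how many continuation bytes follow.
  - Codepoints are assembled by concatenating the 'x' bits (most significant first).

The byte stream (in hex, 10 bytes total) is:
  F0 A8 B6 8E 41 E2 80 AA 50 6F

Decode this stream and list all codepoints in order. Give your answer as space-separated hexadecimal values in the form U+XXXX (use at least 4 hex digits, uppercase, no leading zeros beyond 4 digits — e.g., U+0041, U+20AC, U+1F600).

Byte[0]=F0: 4-byte lead, need 3 cont bytes. acc=0x0
Byte[1]=A8: continuation. acc=(acc<<6)|0x28=0x28
Byte[2]=B6: continuation. acc=(acc<<6)|0x36=0xA36
Byte[3]=8E: continuation. acc=(acc<<6)|0x0E=0x28D8E
Completed: cp=U+28D8E (starts at byte 0)
Byte[4]=41: 1-byte ASCII. cp=U+0041
Byte[5]=E2: 3-byte lead, need 2 cont bytes. acc=0x2
Byte[6]=80: continuation. acc=(acc<<6)|0x00=0x80
Byte[7]=AA: continuation. acc=(acc<<6)|0x2A=0x202A
Completed: cp=U+202A (starts at byte 5)
Byte[8]=50: 1-byte ASCII. cp=U+0050
Byte[9]=6F: 1-byte ASCII. cp=U+006F

Answer: U+28D8E U+0041 U+202A U+0050 U+006F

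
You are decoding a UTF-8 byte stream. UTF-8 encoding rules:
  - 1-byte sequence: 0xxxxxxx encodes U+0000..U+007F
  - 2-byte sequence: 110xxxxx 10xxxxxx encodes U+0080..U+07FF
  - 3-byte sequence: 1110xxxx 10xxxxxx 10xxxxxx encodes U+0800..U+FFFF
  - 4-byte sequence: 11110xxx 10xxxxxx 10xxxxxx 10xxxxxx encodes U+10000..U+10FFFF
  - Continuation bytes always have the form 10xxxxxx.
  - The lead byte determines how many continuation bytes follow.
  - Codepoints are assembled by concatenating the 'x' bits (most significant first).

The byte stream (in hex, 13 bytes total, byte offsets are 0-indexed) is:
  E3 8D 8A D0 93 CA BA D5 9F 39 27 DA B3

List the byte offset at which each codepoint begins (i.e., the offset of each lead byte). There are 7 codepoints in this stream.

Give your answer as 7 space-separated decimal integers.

Answer: 0 3 5 7 9 10 11

Derivation:
Byte[0]=E3: 3-byte lead, need 2 cont bytes. acc=0x3
Byte[1]=8D: continuation. acc=(acc<<6)|0x0D=0xCD
Byte[2]=8A: continuation. acc=(acc<<6)|0x0A=0x334A
Completed: cp=U+334A (starts at byte 0)
Byte[3]=D0: 2-byte lead, need 1 cont bytes. acc=0x10
Byte[4]=93: continuation. acc=(acc<<6)|0x13=0x413
Completed: cp=U+0413 (starts at byte 3)
Byte[5]=CA: 2-byte lead, need 1 cont bytes. acc=0xA
Byte[6]=BA: continuation. acc=(acc<<6)|0x3A=0x2BA
Completed: cp=U+02BA (starts at byte 5)
Byte[7]=D5: 2-byte lead, need 1 cont bytes. acc=0x15
Byte[8]=9F: continuation. acc=(acc<<6)|0x1F=0x55F
Completed: cp=U+055F (starts at byte 7)
Byte[9]=39: 1-byte ASCII. cp=U+0039
Byte[10]=27: 1-byte ASCII. cp=U+0027
Byte[11]=DA: 2-byte lead, need 1 cont bytes. acc=0x1A
Byte[12]=B3: continuation. acc=(acc<<6)|0x33=0x6B3
Completed: cp=U+06B3 (starts at byte 11)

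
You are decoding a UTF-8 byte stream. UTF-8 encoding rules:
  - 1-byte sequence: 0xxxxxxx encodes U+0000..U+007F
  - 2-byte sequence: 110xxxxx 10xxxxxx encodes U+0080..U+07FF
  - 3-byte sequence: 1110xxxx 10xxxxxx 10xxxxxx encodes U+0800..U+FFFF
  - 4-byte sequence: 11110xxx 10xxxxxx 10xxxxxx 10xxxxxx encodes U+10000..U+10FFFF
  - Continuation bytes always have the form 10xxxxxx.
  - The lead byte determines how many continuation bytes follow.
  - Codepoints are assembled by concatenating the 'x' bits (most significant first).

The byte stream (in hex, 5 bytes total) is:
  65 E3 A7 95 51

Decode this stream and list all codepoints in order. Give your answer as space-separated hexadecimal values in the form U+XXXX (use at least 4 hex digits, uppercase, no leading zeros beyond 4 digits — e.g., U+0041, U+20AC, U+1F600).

Byte[0]=65: 1-byte ASCII. cp=U+0065
Byte[1]=E3: 3-byte lead, need 2 cont bytes. acc=0x3
Byte[2]=A7: continuation. acc=(acc<<6)|0x27=0xE7
Byte[3]=95: continuation. acc=(acc<<6)|0x15=0x39D5
Completed: cp=U+39D5 (starts at byte 1)
Byte[4]=51: 1-byte ASCII. cp=U+0051

Answer: U+0065 U+39D5 U+0051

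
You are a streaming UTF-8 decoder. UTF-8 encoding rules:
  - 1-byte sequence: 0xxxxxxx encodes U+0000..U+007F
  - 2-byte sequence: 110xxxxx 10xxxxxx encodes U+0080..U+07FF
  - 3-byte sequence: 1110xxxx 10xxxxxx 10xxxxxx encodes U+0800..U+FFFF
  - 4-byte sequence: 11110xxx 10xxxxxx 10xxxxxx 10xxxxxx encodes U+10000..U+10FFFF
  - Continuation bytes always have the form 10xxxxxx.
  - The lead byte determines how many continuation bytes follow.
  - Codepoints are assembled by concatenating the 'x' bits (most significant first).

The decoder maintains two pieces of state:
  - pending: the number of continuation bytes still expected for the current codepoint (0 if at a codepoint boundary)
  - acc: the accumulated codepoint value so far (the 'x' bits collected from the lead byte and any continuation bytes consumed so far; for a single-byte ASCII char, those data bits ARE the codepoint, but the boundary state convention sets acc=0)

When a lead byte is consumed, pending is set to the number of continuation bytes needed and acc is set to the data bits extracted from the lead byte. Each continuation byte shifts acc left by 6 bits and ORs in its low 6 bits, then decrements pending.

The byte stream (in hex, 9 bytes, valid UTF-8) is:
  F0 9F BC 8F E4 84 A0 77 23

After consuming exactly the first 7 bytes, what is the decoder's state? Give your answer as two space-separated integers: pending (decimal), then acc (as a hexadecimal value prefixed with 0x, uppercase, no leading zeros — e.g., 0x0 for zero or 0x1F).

Byte[0]=F0: 4-byte lead. pending=3, acc=0x0
Byte[1]=9F: continuation. acc=(acc<<6)|0x1F=0x1F, pending=2
Byte[2]=BC: continuation. acc=(acc<<6)|0x3C=0x7FC, pending=1
Byte[3]=8F: continuation. acc=(acc<<6)|0x0F=0x1FF0F, pending=0
Byte[4]=E4: 3-byte lead. pending=2, acc=0x4
Byte[5]=84: continuation. acc=(acc<<6)|0x04=0x104, pending=1
Byte[6]=A0: continuation. acc=(acc<<6)|0x20=0x4120, pending=0

Answer: 0 0x4120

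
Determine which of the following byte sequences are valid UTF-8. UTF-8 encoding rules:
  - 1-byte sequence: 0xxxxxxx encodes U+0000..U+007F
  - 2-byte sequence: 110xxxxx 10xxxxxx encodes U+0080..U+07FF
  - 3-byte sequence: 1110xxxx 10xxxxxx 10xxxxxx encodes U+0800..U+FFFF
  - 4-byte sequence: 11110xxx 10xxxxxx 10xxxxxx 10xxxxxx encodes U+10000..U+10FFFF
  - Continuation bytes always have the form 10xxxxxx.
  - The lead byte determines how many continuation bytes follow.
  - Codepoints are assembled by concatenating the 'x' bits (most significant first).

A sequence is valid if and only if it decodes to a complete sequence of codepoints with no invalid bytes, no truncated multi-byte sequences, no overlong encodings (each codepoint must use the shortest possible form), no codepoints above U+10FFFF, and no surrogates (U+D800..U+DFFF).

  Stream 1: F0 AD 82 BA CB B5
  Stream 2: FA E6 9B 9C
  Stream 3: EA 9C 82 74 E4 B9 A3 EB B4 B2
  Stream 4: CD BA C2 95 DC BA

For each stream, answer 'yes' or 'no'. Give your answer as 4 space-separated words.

Answer: yes no yes yes

Derivation:
Stream 1: decodes cleanly. VALID
Stream 2: error at byte offset 0. INVALID
Stream 3: decodes cleanly. VALID
Stream 4: decodes cleanly. VALID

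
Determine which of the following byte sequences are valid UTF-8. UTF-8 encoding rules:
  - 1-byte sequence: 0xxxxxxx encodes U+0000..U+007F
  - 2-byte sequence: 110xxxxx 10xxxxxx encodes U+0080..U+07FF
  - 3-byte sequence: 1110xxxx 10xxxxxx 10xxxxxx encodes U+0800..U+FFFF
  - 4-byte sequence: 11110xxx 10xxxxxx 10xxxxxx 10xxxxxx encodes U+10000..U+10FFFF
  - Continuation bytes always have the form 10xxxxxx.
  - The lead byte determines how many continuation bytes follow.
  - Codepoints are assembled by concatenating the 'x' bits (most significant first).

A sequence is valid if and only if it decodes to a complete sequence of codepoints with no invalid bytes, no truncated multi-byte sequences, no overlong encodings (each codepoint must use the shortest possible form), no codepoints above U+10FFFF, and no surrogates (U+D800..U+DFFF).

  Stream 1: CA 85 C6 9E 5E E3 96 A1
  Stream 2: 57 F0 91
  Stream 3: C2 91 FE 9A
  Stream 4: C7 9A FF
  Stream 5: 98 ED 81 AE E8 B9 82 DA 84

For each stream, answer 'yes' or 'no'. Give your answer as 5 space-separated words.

Answer: yes no no no no

Derivation:
Stream 1: decodes cleanly. VALID
Stream 2: error at byte offset 3. INVALID
Stream 3: error at byte offset 2. INVALID
Stream 4: error at byte offset 2. INVALID
Stream 5: error at byte offset 0. INVALID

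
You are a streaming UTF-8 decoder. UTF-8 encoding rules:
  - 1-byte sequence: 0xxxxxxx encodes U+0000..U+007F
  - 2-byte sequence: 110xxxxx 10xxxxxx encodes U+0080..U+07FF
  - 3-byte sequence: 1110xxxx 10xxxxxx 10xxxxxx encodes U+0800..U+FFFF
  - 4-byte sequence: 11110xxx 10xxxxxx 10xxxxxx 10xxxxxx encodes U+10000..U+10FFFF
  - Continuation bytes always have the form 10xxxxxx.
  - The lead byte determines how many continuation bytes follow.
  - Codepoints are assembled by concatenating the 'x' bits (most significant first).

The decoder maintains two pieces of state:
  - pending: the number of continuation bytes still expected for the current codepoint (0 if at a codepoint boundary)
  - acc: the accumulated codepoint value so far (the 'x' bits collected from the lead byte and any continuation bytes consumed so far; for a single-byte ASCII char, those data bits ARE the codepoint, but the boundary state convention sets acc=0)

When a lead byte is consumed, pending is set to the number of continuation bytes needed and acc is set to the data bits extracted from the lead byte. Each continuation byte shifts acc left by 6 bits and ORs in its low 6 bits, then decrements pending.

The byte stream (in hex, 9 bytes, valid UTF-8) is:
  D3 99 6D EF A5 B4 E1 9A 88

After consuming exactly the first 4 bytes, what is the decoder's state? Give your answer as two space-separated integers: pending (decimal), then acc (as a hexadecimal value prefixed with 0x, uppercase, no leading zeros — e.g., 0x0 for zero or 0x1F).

Byte[0]=D3: 2-byte lead. pending=1, acc=0x13
Byte[1]=99: continuation. acc=(acc<<6)|0x19=0x4D9, pending=0
Byte[2]=6D: 1-byte. pending=0, acc=0x0
Byte[3]=EF: 3-byte lead. pending=2, acc=0xF

Answer: 2 0xF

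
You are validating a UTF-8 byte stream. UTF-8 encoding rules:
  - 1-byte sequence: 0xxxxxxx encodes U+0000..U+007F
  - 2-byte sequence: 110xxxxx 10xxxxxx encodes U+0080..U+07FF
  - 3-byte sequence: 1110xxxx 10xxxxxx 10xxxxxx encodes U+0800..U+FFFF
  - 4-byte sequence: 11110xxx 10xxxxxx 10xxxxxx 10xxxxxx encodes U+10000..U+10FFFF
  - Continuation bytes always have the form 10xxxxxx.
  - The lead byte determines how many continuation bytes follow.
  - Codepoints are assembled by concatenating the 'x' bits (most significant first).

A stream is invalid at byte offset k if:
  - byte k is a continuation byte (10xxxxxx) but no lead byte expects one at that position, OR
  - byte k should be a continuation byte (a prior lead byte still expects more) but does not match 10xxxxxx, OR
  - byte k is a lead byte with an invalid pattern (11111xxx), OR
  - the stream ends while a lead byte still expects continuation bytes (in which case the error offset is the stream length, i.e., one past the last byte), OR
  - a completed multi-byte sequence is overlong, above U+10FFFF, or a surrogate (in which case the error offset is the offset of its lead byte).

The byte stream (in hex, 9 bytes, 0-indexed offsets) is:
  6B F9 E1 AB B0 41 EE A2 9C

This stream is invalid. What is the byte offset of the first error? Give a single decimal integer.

Answer: 1

Derivation:
Byte[0]=6B: 1-byte ASCII. cp=U+006B
Byte[1]=F9: INVALID lead byte (not 0xxx/110x/1110/11110)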